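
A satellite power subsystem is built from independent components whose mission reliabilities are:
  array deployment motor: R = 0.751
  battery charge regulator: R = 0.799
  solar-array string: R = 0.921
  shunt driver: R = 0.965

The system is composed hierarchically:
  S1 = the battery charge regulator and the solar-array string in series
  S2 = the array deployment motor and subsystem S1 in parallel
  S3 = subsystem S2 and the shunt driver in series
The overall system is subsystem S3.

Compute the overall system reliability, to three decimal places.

0.902

Series (battery charge regulator and solar-array string): 0.79900 × 0.92100 = 0.73588
Parallel (array deployment motor and [0.73588]): 1 − (1 − 0.75100)(1 − 0.73588) = 0.93423
Series ([0.93423] and shunt driver): 0.93423 × 0.96500 = 0.902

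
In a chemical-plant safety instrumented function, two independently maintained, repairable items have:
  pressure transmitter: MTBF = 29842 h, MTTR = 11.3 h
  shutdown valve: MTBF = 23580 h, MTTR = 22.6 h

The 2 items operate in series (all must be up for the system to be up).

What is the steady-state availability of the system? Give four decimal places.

0.9987

A(pressure transmitter) = MTBF/(MTBF+MTTR) = 29842/(29842+11.3) = 0.999621
A(shutdown valve) = MTBF/(MTBF+MTTR) = 23580/(23580+22.6) = 0.999042
Series availability: 0.999621 × 0.999042 = 0.9987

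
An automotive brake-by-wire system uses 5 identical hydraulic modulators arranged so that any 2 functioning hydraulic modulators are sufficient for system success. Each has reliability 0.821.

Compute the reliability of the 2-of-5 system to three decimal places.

R = Σ_{i=2}^{5} C(5,i) p^i (1−p)^{5−i} with p = 0.821
C(5,2)·0.821^2·0.179^3 = 0.03866
C(5,3)·0.821^3·0.179^2 = 0.17731
C(5,4)·0.821^4·0.179^1 = 0.40663
C(5,5)·0.821^5·0.179^0 = 0.37301
Sum = 0.996

0.996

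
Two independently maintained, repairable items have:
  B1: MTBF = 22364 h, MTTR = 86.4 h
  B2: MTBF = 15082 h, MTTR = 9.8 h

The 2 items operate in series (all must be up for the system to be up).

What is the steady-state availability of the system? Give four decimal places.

A(B1) = MTBF/(MTBF+MTTR) = 22364/(22364+86.4) = 0.996152
A(B2) = MTBF/(MTBF+MTTR) = 15082/(15082+9.8) = 0.999351
Series availability: 0.996152 × 0.999351 = 0.9955

0.9955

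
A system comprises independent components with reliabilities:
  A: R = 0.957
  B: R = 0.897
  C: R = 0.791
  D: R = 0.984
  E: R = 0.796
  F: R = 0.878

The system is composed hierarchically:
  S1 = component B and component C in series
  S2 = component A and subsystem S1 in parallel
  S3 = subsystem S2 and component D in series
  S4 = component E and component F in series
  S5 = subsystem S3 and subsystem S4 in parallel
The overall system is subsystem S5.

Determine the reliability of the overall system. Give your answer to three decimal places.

Series (B and C): 0.89700 × 0.79100 = 0.70953
Parallel (A and [0.70953]): 1 − (1 − 0.95700)(1 − 0.70953) = 0.98751
Series ([0.98751] and D): 0.98751 × 0.98400 = 0.97171
Series (E and F): 0.79600 × 0.87800 = 0.69889
Parallel ([0.97171] and [0.69889]): 1 − (1 − 0.97171)(1 − 0.69889) = 0.991

0.991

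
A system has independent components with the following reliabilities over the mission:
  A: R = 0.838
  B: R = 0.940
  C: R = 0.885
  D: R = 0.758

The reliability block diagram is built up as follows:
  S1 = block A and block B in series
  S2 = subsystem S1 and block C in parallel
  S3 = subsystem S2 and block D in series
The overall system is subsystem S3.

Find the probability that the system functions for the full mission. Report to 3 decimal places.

Series (A and B): 0.83800 × 0.94000 = 0.78772
Parallel ([0.78772] and C): 1 − (1 − 0.78772)(1 − 0.88500) = 0.97559
Series ([0.97559] and D): 0.97559 × 0.75800 = 0.739

0.739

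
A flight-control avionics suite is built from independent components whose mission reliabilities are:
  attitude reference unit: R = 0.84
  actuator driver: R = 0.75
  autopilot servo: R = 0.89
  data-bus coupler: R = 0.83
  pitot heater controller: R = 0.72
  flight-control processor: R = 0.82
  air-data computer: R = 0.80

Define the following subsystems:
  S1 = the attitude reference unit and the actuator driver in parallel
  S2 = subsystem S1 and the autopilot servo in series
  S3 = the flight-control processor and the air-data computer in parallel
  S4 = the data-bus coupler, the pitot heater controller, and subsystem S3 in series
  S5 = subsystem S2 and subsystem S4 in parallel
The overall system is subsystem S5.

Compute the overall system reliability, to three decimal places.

Parallel (attitude reference unit and actuator driver): 1 − (1 − 0.84000)(1 − 0.75000) = 0.96000
Series ([0.96000] and autopilot servo): 0.96000 × 0.89000 = 0.85440
Parallel (flight-control processor and air-data computer): 1 − (1 − 0.82000)(1 − 0.80000) = 0.96400
Series (data-bus coupler, pitot heater controller, and [0.96400]): 0.83000 × 0.72000 × 0.96400 = 0.57609
Parallel ([0.85440] and [0.57609]): 1 − (1 − 0.85440)(1 − 0.57609) = 0.938

0.938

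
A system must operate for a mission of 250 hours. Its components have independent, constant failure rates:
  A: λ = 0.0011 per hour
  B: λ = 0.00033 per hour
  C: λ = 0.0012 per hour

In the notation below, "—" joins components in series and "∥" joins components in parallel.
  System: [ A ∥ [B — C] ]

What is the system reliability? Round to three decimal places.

0.924

R(A) = exp(−0.0011 × 250) = 0.75957
R(B) = exp(−0.00033 × 250) = 0.92081
R(C) = exp(−0.0012 × 250) = 0.74082
Series (B and C): 0.92081 × 0.74082 = 0.68215
Parallel (A and [0.68215]): 1 − (1 − 0.75957)(1 − 0.68215) = 0.924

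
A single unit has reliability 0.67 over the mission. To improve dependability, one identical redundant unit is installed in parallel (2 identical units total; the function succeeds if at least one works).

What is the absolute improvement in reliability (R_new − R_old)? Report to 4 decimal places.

0.2211

R_before = 0.67
R_after = 1 − (1 − 0.67)^2 = 0.8911
ΔR = 0.8911 − 0.67 = 0.2211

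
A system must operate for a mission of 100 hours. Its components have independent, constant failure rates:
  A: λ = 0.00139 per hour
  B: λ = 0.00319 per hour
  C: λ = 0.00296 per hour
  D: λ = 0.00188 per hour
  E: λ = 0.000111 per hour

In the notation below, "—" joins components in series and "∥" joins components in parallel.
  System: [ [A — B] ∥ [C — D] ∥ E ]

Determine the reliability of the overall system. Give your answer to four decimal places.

R(A) = exp(−0.00139 × 100) = 0.870228
R(B) = exp(−0.00319 × 100) = 0.726876
R(C) = exp(−0.00296 × 100) = 0.743787
R(D) = exp(−0.00188 × 100) = 0.828615
R(E) = exp(−0.000111 × 100) = 0.988961
Series (A and B): 0.870228 × 0.726876 = 0.632548
Series (C and D): 0.743787 × 0.828615 = 0.616313
Parallel ([0.632548], [0.616313], and E): 1 − (1 − 0.632548)(1 − 0.616313)(1 − 0.988961) = 0.9984

0.9984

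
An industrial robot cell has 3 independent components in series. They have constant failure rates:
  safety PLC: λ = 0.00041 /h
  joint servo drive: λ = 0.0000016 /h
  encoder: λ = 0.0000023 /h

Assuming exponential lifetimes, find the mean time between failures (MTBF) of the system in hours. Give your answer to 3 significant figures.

Series of exponential components: λ_sys = Σ λ_i
λ_sys = 0.00041 + 0.0000016 + 0.0000023 = 4.1390e-04 /h
MTBF = 1 / λ_sys = 2420 h

2420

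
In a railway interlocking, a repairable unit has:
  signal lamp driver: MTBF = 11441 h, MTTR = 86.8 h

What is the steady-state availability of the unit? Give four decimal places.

0.9925

A(signal lamp driver) = MTBF/(MTBF+MTTR) = 11441/(11441+86.8) = 0.9925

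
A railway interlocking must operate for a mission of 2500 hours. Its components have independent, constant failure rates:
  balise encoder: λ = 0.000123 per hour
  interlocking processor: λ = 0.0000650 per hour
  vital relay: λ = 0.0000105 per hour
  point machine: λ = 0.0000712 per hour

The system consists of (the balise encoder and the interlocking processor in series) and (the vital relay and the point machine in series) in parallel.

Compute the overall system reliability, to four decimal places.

0.9307

R(balise encoder) = exp(−0.000123 × 2500) = 0.735283
R(interlocking processor) = exp(−0.0000650 × 2500) = 0.850016
R(vital relay) = exp(−0.0000105 × 2500) = 0.974092
R(point machine) = exp(−0.0000712 × 2500) = 0.836942
Series (balise encoder and interlocking processor): 0.735283 × 0.850016 = 0.625002
Series (vital relay and point machine): 0.974092 × 0.836942 = 0.815259
Parallel ([0.625002] and [0.815259]): 1 − (1 − 0.625002)(1 − 0.815259) = 0.9307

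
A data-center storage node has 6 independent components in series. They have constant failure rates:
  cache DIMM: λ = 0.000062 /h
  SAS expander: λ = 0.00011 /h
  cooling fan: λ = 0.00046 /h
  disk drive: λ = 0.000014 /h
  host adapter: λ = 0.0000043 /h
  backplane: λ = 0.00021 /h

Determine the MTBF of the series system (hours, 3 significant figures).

Series of exponential components: λ_sys = Σ λ_i
λ_sys = 0.000062 + 0.00011 + 0.00046 + 0.000014 + 0.0000043 + 0.00021 = 8.6030e-04 /h
MTBF = 1 / λ_sys = 1160 h

1160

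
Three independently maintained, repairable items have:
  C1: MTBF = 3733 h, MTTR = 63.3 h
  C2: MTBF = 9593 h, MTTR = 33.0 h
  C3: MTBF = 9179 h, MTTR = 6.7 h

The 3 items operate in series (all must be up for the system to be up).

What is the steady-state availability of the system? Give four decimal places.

0.9792

A(C1) = MTBF/(MTBF+MTTR) = 3733/(3733+63.3) = 0.983326
A(C2) = MTBF/(MTBF+MTTR) = 9593/(9593+33.0) = 0.996572
A(C3) = MTBF/(MTBF+MTTR) = 9179/(9179+6.7) = 0.999271
Series availability: 0.983326 × 0.996572 × 0.999271 = 0.9792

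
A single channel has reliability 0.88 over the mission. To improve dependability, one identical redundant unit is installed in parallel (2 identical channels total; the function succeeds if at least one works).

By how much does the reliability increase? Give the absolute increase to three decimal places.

0.106

R_before = 0.88
R_after = 1 − (1 − 0.88)^2 = 0.986
ΔR = 0.986 − 0.88 = 0.106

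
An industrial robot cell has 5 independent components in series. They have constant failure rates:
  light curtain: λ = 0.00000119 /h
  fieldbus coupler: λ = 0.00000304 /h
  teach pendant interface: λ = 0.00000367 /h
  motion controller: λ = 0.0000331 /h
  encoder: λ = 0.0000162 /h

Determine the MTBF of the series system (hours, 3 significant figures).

Series of exponential components: λ_sys = Σ λ_i
λ_sys = 0.00000119 + 0.00000304 + 0.00000367 + 0.0000331 + 0.0000162 = 5.7200e-05 /h
MTBF = 1 / λ_sys = 17500 h

17500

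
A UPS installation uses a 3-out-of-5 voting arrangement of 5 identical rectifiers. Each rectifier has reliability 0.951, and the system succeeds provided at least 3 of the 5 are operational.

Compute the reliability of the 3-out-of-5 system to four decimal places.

R = Σ_{i=3}^{5} C(5,i) p^i (1−p)^{5−i} with p = 0.951
C(5,3)·0.951^3·0.049^2 = 0.020651
C(5,4)·0.951^4·0.049^1 = 0.200396
C(5,5)·0.951^5·0.049^0 = 0.777862
Sum = 0.9989

0.9989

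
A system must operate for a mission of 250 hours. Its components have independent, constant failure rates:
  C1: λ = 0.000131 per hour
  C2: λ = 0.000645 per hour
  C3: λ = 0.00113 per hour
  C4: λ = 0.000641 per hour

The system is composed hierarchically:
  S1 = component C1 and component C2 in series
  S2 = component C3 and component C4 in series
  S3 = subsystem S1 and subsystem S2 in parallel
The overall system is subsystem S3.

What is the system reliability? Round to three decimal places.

R(C1) = exp(−0.000131 × 250) = 0.96778
R(C2) = exp(−0.000645 × 250) = 0.85108
R(C3) = exp(−0.00113 × 250) = 0.75390
R(C4) = exp(−0.000641 × 250) = 0.85193
Series (C1 and C2): 0.96778 × 0.85108 = 0.82366
Series (C3 and C4): 0.75390 × 0.85193 = 0.64227
Parallel ([0.82366] and [0.64227]): 1 − (1 − 0.82366)(1 − 0.64227) = 0.937

0.937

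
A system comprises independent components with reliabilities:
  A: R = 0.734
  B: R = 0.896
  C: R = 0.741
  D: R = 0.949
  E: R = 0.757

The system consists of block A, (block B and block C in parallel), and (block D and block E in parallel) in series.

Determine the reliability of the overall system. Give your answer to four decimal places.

0.7054

Parallel (B and C): 1 − (1 − 0.896000)(1 − 0.741000) = 0.973064
Parallel (D and E): 1 − (1 − 0.949000)(1 − 0.757000) = 0.987607
Series (A, [0.973064], and [0.987607]): 0.734000 × 0.973064 × 0.987607 = 0.7054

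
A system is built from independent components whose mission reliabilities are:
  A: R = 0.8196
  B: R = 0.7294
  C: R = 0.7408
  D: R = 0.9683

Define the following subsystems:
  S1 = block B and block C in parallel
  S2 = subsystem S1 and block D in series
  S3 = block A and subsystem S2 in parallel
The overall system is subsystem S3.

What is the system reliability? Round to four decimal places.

Parallel (B and C): 1 − (1 − 0.729400)(1 − 0.740800) = 0.929860
Series ([0.929860] and D): 0.929860 × 0.968300 = 0.900383
Parallel (A and [0.900383]): 1 − (1 − 0.819600)(1 − 0.900383) = 0.9820

0.9820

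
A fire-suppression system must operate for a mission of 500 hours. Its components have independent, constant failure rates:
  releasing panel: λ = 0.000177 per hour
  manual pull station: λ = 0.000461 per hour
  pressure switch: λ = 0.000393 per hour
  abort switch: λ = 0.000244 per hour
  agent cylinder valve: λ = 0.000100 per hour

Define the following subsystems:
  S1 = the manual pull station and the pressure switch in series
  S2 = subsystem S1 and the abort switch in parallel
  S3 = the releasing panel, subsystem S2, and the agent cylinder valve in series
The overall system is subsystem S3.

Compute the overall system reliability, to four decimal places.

0.8359

R(releasing panel) = exp(−0.000177 × 500) = 0.915303
R(manual pull station) = exp(−0.000461 × 500) = 0.794136
R(pressure switch) = exp(−0.000393 × 500) = 0.821601
R(abort switch) = exp(−0.000244 × 500) = 0.885148
R(agent cylinder valve) = exp(−0.000100 × 500) = 0.951229
Series (manual pull station and pressure switch): 0.794136 × 0.821601 = 0.652463
Parallel ([0.652463] and abort switch): 1 − (1 − 0.652463)(1 − 0.885148) = 0.960085
Series (releasing panel, [0.960085], and agent cylinder valve): 0.915303 × 0.960085 × 0.951229 = 0.8359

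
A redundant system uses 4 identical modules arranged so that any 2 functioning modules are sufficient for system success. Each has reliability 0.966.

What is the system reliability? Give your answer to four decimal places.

R = Σ_{i=2}^{4} C(4,i) p^i (1−p)^{4−i} with p = 0.966
C(4,2)·0.966^2·0.034^2 = 0.006472
C(4,3)·0.966^3·0.034^1 = 0.122594
C(4,4)·0.966^4·0.034^0 = 0.870780
Sum = 0.9998

0.9998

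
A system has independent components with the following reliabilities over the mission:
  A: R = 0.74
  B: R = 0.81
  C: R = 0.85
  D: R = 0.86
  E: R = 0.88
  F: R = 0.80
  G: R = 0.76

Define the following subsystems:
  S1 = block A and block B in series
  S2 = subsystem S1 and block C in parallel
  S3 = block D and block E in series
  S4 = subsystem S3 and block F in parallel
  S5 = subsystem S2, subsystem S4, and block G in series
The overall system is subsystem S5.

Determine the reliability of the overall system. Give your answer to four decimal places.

0.6796

Series (A and B): 0.740000 × 0.810000 = 0.599400
Parallel ([0.599400] and C): 1 − (1 − 0.599400)(1 − 0.850000) = 0.939910
Series (D and E): 0.860000 × 0.880000 = 0.756800
Parallel ([0.756800] and F): 1 − (1 − 0.756800)(1 − 0.800000) = 0.951360
Series ([0.939910], [0.951360], and G): 0.939910 × 0.951360 × 0.760000 = 0.6796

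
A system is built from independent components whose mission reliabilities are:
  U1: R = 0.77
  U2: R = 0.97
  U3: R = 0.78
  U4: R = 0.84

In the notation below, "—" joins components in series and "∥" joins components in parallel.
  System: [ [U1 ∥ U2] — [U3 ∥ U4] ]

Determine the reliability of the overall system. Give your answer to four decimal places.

0.9581

Parallel (U1 and U2): 1 − (1 − 0.770000)(1 − 0.970000) = 0.993100
Parallel (U3 and U4): 1 − (1 − 0.780000)(1 − 0.840000) = 0.964800
Series ([0.993100] and [0.964800]): 0.993100 × 0.964800 = 0.9581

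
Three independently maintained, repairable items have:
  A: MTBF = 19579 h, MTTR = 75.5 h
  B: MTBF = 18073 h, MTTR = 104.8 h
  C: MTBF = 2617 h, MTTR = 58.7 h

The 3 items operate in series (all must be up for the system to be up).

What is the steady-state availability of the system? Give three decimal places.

0.969

A(A) = MTBF/(MTBF+MTTR) = 19579/(19579+75.5) = 0.996159
A(B) = MTBF/(MTBF+MTTR) = 18073/(18073+104.8) = 0.994235
A(C) = MTBF/(MTBF+MTTR) = 2617/(2617+58.7) = 0.978062
Series availability: 0.996159 × 0.994235 × 0.978062 = 0.969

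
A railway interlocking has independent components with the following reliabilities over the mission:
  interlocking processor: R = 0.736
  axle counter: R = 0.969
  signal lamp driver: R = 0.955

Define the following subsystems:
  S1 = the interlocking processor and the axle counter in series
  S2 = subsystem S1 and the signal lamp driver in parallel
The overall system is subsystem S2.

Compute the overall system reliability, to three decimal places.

0.987

Series (interlocking processor and axle counter): 0.73600 × 0.96900 = 0.71318
Parallel ([0.71318] and signal lamp driver): 1 − (1 − 0.71318)(1 − 0.95500) = 0.987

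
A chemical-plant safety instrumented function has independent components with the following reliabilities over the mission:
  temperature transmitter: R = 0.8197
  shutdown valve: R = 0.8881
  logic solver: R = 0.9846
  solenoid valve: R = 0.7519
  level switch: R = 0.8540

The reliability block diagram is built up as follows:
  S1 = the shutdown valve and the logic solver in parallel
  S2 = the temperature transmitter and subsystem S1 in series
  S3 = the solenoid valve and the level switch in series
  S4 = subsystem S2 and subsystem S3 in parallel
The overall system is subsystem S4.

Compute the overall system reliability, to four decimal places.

0.9350

Parallel (shutdown valve and logic solver): 1 − (1 − 0.888100)(1 − 0.984600) = 0.998277
Series (temperature transmitter and [0.998277]): 0.819700 × 0.998277 = 0.818288
Series (solenoid valve and level switch): 0.751900 × 0.854000 = 0.642123
Parallel ([0.818288] and [0.642123]): 1 − (1 − 0.818288)(1 − 0.642123) = 0.9350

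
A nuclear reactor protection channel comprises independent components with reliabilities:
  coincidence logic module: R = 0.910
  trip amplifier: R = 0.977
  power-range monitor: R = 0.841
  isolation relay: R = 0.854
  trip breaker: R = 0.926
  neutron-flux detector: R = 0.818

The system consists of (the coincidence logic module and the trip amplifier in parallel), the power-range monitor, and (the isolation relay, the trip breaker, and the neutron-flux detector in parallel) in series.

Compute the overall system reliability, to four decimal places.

Parallel (coincidence logic module and trip amplifier): 1 − (1 − 0.910000)(1 − 0.977000) = 0.997930
Parallel (isolation relay, trip breaker, and neutron-flux detector): 1 − (1 − 0.854000)(1 − 0.926000)(1 − 0.818000) = 0.998034
Series ([0.997930], power-range monitor, and [0.998034]): 0.997930 × 0.841000 × 0.998034 = 0.8376

0.8376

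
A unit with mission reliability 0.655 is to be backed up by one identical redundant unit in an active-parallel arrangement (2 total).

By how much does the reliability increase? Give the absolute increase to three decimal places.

R_before = 0.655
R_after = 1 − (1 − 0.655)^2 = 0.881
ΔR = 0.881 − 0.655 = 0.226

0.226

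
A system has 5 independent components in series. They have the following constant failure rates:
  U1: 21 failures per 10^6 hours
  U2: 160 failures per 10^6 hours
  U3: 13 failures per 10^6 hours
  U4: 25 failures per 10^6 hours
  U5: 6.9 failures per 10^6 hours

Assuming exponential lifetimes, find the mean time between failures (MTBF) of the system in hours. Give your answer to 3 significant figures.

4430

Series of exponential components: λ_sys = Σ λ_i
λ_sys = 0.000021 + 0.00016 + 0.000013 + 0.000025 + 0.0000069 = 2.2590e-04 /h
MTBF = 1 / λ_sys = 4430 h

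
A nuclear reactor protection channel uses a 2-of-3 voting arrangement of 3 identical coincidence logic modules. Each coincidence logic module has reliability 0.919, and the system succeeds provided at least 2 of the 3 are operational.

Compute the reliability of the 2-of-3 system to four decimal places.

R = Σ_{i=2}^{3} C(3,i) p^i (1−p)^{3−i} with p = 0.919
C(3,2)·0.919^2·0.081^1 = 0.205228
C(3,3)·0.919^3·0.081^0 = 0.776152
Sum = 0.9814

0.9814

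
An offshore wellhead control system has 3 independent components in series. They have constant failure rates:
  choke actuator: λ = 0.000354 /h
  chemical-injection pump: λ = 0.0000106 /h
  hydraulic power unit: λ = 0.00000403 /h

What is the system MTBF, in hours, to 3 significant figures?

Series of exponential components: λ_sys = Σ λ_i
λ_sys = 0.000354 + 0.0000106 + 0.00000403 = 3.6863e-04 /h
MTBF = 1 / λ_sys = 2710 h

2710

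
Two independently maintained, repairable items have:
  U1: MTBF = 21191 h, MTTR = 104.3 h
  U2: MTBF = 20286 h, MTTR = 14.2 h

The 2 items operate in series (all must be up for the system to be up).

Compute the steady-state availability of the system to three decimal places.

A(U1) = MTBF/(MTBF+MTTR) = 21191/(21191+104.3) = 0.995102
A(U2) = MTBF/(MTBF+MTTR) = 20286/(20286+14.2) = 0.999300
Series availability: 0.995102 × 0.999300 = 0.994

0.994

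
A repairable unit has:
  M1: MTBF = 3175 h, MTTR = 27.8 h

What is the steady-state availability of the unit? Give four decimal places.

0.9913

A(M1) = MTBF/(MTBF+MTTR) = 3175/(3175+27.8) = 0.9913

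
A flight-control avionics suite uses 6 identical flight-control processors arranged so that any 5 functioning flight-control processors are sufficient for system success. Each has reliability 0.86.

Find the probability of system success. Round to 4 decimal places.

R = Σ_{i=5}^{6} C(6,i) p^i (1−p)^{6−i} with p = 0.86
C(6,5)·0.86^5·0.14^1 = 0.395159
C(6,6)·0.86^6·0.14^0 = 0.404567
Sum = 0.7997

0.7997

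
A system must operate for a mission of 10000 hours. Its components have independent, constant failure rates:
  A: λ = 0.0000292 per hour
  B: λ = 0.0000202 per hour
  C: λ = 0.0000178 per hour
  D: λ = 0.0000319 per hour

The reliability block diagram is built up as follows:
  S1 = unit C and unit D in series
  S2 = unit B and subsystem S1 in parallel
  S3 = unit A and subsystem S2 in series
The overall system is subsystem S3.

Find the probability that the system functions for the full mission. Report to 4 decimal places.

0.6933

R(A) = exp(−0.0000292 × 10000) = 0.746769
R(B) = exp(−0.0000202 × 10000) = 0.817095
R(C) = exp(−0.0000178 × 10000) = 0.836942
R(D) = exp(−0.0000319 × 10000) = 0.726876
Series (C and D): 0.836942 × 0.726876 = 0.608353
Parallel (B and [0.608353]): 1 − (1 − 0.817095)(1 − 0.608353) = 0.928366
Series (A and [0.928366]): 0.746769 × 0.928366 = 0.6933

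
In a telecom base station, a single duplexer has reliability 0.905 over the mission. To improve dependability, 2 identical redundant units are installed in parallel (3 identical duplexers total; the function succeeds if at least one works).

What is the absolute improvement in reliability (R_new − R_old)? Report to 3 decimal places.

R_before = 0.905
R_after = 1 − (1 − 0.905)^3 = 0.999
ΔR = 0.999 − 0.905 = 0.094

0.094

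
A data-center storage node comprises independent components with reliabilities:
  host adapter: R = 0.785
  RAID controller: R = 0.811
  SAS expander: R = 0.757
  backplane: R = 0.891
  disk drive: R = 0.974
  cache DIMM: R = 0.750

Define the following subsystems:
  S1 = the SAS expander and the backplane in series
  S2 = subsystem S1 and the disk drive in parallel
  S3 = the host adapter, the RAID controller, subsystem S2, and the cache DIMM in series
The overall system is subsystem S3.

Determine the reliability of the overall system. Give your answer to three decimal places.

0.473

Series (SAS expander and backplane): 0.75700 × 0.89100 = 0.67449
Parallel ([0.67449] and disk drive): 1 − (1 − 0.67449)(1 − 0.97400) = 0.99154
Series (host adapter, RAID controller, [0.99154], and cache DIMM): 0.78500 × 0.81100 × 0.99154 × 0.75000 = 0.473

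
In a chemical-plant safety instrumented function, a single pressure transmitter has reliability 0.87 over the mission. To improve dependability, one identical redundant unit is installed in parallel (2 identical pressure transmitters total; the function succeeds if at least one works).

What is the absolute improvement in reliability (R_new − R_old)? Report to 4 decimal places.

0.1131

R_before = 0.87
R_after = 1 − (1 − 0.87)^2 = 0.9831
ΔR = 0.9831 − 0.87 = 0.1131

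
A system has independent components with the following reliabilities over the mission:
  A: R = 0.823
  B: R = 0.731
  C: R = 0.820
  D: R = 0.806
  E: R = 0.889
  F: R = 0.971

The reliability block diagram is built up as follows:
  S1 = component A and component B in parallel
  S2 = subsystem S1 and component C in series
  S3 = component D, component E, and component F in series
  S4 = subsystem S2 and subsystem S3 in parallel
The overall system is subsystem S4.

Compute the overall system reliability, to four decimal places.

Parallel (A and B): 1 − (1 − 0.823000)(1 − 0.731000) = 0.952387
Series ([0.952387] and C): 0.952387 × 0.820000 = 0.780957
Series (D, E, and F): 0.806000 × 0.889000 × 0.971000 = 0.695755
Parallel ([0.780957] and [0.695755]): 1 − (1 − 0.780957)(1 − 0.695755) = 0.9334

0.9334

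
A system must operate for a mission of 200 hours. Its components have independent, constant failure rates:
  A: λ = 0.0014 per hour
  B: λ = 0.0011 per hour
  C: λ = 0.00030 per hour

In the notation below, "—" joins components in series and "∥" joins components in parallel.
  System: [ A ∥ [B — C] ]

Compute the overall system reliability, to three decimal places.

R(A) = exp(−0.0014 × 200) = 0.75578
R(B) = exp(−0.0011 × 200) = 0.80252
R(C) = exp(−0.00030 × 200) = 0.94176
Series (B and C): 0.80252 × 0.94176 = 0.75578
Parallel (A and [0.75578]): 1 − (1 − 0.75578)(1 − 0.75578) = 0.940

0.940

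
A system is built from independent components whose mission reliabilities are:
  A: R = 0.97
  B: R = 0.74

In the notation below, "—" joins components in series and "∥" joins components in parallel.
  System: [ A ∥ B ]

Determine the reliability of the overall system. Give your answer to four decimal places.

Parallel (A and B): 1 − (1 − 0.970000)(1 − 0.740000) = 0.9922

0.9922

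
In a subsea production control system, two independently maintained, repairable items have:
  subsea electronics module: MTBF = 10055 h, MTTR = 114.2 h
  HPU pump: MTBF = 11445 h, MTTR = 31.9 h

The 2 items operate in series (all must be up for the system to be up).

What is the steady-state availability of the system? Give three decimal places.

A(subsea electronics module) = MTBF/(MTBF+MTTR) = 10055/(10055+114.2) = 0.988770
A(HPU pump) = MTBF/(MTBF+MTTR) = 11445/(11445+31.9) = 0.997221
Series availability: 0.988770 × 0.997221 = 0.986

0.986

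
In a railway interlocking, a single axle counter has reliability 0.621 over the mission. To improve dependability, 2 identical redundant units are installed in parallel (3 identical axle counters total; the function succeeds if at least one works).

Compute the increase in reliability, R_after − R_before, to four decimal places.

R_before = 0.621
R_after = 1 − (1 − 0.621)^3 = 0.9456
ΔR = 0.9456 − 0.621 = 0.3246

0.3246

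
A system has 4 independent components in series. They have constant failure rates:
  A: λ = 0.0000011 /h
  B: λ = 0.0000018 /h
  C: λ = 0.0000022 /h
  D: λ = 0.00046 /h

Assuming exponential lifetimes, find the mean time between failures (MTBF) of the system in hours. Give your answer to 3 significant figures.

2150

Series of exponential components: λ_sys = Σ λ_i
λ_sys = 0.0000011 + 0.0000018 + 0.0000022 + 0.00046 = 4.6510e-04 /h
MTBF = 1 / λ_sys = 2150 h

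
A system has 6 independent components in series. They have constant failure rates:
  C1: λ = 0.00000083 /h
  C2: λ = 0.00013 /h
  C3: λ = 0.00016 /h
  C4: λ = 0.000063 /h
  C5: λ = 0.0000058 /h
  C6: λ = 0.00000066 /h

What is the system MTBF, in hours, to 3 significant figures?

Series of exponential components: λ_sys = Σ λ_i
λ_sys = 0.00000083 + 0.00013 + 0.00016 + 0.000063 + 0.0000058 + 0.00000066 = 3.6029e-04 /h
MTBF = 1 / λ_sys = 2780 h

2780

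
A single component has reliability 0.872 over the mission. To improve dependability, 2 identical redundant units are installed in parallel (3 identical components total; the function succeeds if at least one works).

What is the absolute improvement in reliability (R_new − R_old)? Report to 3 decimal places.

R_before = 0.872
R_after = 1 − (1 − 0.872)^3 = 0.998
ΔR = 0.998 − 0.872 = 0.126

0.126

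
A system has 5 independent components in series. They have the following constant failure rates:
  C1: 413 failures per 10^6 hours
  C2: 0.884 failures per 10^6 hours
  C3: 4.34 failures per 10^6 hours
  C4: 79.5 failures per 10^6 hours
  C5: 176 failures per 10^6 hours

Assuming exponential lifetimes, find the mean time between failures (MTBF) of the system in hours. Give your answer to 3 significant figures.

Series of exponential components: λ_sys = Σ λ_i
λ_sys = 0.000413 + 0.000000884 + 0.00000434 + 0.0000795 + 0.000176 = 6.7372e-04 /h
MTBF = 1 / λ_sys = 1480 h

1480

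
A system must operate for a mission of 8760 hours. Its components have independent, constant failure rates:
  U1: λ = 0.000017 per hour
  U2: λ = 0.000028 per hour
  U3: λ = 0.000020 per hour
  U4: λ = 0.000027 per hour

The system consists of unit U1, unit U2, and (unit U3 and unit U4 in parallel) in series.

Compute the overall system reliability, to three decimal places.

R(U1) = exp(−0.000017 × 8760) = 0.86164
R(U2) = exp(−0.000028 × 8760) = 0.78249
R(U3) = exp(−0.000020 × 8760) = 0.83929
R(U4) = exp(−0.000027 × 8760) = 0.78937
Parallel (U3 and U4): 1 − (1 − 0.83929)(1 − 0.78937) = 0.96615
Series (U1, U2, and [0.96615]): 0.86164 × 0.78249 × 0.96615 = 0.651

0.651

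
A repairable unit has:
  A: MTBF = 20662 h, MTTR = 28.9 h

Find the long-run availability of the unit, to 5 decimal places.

0.99860

A(A) = MTBF/(MTBF+MTTR) = 20662/(20662+28.9) = 0.99860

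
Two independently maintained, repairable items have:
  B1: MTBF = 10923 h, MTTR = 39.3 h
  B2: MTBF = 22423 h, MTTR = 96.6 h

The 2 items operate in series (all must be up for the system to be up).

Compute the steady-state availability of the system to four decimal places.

A(B1) = MTBF/(MTBF+MTTR) = 10923/(10923+39.3) = 0.996415
A(B2) = MTBF/(MTBF+MTTR) = 22423/(22423+96.6) = 0.995710
Series availability: 0.996415 × 0.995710 = 0.9921

0.9921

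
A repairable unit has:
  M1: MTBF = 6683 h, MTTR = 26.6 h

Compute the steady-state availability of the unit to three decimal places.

0.996

A(M1) = MTBF/(MTBF+MTTR) = 6683/(6683+26.6) = 0.996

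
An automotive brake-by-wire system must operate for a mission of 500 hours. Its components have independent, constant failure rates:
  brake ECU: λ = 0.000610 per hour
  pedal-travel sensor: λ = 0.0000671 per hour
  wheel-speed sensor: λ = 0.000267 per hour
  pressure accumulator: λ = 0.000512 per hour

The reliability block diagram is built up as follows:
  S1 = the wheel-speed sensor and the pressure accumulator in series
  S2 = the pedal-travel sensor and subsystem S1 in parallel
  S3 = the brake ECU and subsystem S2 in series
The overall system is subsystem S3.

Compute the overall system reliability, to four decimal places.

R(brake ECU) = exp(−0.000610 × 500) = 0.737123
R(pedal-travel sensor) = exp(−0.0000671 × 500) = 0.967007
R(wheel-speed sensor) = exp(−0.000267 × 500) = 0.875027
R(pressure accumulator) = exp(−0.000512 × 500) = 0.774142
Series (wheel-speed sensor and pressure accumulator): 0.875027 × 0.774142 = 0.677395
Parallel (pedal-travel sensor and [0.677395]): 1 − (1 − 0.967007)(1 − 0.677395) = 0.989356
Series (brake ECU and [0.989356]): 0.737123 × 0.989356 = 0.7293

0.7293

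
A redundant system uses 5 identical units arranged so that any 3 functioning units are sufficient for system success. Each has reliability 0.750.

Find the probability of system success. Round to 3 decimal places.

R = Σ_{i=3}^{5} C(5,i) p^i (1−p)^{5−i} with p = 0.750
C(5,3)·0.750^3·0.250^2 = 0.26367
C(5,4)·0.750^4·0.250^1 = 0.39551
C(5,5)·0.750^5·0.250^0 = 0.23730
Sum = 0.896

0.896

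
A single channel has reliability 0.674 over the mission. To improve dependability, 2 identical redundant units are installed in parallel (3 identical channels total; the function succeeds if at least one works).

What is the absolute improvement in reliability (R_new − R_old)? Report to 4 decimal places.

R_before = 0.674
R_after = 1 − (1 − 0.674)^3 = 0.9654
ΔR = 0.9654 − 0.674 = 0.2914

0.2914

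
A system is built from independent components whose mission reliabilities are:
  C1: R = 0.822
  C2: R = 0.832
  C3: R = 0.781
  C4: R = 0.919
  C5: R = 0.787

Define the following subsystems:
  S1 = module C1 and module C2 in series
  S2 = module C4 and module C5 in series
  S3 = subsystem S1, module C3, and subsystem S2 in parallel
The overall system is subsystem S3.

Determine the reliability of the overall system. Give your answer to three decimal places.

Series (C1 and C2): 0.82200 × 0.83200 = 0.68390
Series (C4 and C5): 0.91900 × 0.78700 = 0.72325
Parallel ([0.68390], C3, and [0.72325]): 1 − (1 − 0.68390)(1 − 0.78100)(1 − 0.72325) = 0.981

0.981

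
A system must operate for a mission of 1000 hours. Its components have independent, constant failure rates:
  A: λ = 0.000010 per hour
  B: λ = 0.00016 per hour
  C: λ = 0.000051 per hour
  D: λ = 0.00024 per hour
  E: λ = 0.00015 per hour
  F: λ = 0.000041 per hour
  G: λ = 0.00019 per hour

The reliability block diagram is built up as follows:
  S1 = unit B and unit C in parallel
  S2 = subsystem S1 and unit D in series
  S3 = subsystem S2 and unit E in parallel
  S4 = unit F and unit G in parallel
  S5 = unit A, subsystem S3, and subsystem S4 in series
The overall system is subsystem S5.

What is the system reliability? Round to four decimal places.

R(A) = exp(−0.000010 × 1000) = 0.990050
R(B) = exp(−0.00016 × 1000) = 0.852144
R(C) = exp(−0.000051 × 1000) = 0.950279
R(D) = exp(−0.00024 × 1000) = 0.786628
R(E) = exp(−0.00015 × 1000) = 0.860708
R(F) = exp(−0.000041 × 1000) = 0.959829
R(G) = exp(−0.00019 × 1000) = 0.826959
Parallel (B and C): 1 − (1 − 0.852144)(1 − 0.950279) = 0.992648
Series ([0.992648] and D): 0.992648 × 0.786628 = 0.780845
Parallel ([0.780845] and E): 1 − (1 − 0.780845)(1 − 0.860708) = 0.969473
Parallel (F and G): 1 − (1 − 0.959829)(1 − 0.826959) = 0.993049
Series (A, [0.969473], and [0.993049]): 0.990050 × 0.969473 × 0.993049 = 0.9532

0.9532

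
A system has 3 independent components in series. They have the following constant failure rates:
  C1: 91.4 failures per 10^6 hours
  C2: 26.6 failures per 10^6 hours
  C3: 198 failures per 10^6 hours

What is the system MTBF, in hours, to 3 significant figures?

3160

Series of exponential components: λ_sys = Σ λ_i
λ_sys = 0.0000914 + 0.0000266 + 0.000198 = 3.1600e-04 /h
MTBF = 1 / λ_sys = 3160 h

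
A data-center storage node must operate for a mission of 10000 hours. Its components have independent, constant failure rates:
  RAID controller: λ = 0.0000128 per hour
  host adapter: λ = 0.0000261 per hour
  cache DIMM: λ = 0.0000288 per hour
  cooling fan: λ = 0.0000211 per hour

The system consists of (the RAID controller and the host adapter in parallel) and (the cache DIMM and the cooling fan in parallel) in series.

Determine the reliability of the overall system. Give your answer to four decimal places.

0.9261

R(RAID controller) = exp(−0.0000128 × 10000) = 0.879853
R(host adapter) = exp(−0.0000261 × 10000) = 0.770281
R(cache DIMM) = exp(−0.0000288 × 10000) = 0.749762
R(cooling fan) = exp(−0.0000211 × 10000) = 0.809774
Parallel (RAID controller and host adapter): 1 − (1 − 0.879853)(1 − 0.770281) = 0.972400
Parallel (cache DIMM and cooling fan): 1 − (1 − 0.749762)(1 − 0.809774) = 0.952398
Series ([0.972400] and [0.952398]): 0.972400 × 0.952398 = 0.9261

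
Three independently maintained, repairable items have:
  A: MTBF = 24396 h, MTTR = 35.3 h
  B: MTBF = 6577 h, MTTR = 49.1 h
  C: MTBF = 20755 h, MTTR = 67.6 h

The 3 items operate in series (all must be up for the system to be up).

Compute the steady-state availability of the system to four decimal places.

A(A) = MTBF/(MTBF+MTTR) = 24396/(24396+35.3) = 0.998555
A(B) = MTBF/(MTBF+MTTR) = 6577/(6577+49.1) = 0.992590
A(C) = MTBF/(MTBF+MTTR) = 20755/(20755+67.6) = 0.996754
Series availability: 0.998555 × 0.992590 × 0.996754 = 0.9879

0.9879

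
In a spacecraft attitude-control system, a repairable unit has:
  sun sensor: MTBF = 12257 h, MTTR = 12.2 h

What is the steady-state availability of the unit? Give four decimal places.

0.9990

A(sun sensor) = MTBF/(MTBF+MTTR) = 12257/(12257+12.2) = 0.9990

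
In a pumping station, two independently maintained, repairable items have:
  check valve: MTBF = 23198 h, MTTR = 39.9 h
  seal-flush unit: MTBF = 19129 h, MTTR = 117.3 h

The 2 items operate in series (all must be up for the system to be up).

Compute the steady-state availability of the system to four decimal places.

A(check valve) = MTBF/(MTBF+MTTR) = 23198/(23198+39.9) = 0.998283
A(seal-flush unit) = MTBF/(MTBF+MTTR) = 19129/(19129+117.3) = 0.993905
Series availability: 0.998283 × 0.993905 = 0.9922

0.9922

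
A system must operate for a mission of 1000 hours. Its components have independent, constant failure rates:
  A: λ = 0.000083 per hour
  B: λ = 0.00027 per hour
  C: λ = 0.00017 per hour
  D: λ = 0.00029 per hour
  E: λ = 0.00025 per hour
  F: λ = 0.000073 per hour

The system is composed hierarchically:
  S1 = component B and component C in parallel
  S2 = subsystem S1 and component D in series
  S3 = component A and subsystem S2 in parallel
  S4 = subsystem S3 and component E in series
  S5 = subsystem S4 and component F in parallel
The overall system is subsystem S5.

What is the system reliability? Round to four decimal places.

0.9832

R(A) = exp(−0.000083 × 1000) = 0.920351
R(B) = exp(−0.00027 × 1000) = 0.763379
R(C) = exp(−0.00017 × 1000) = 0.843665
R(D) = exp(−0.00029 × 1000) = 0.748264
R(E) = exp(−0.00025 × 1000) = 0.778801
R(F) = exp(−0.000073 × 1000) = 0.929601
Parallel (B and C): 1 − (1 − 0.763379)(1 − 0.843665) = 0.963008
Series ([0.963008] and D): 0.963008 × 0.748264 = 0.720584
Parallel (A and [0.720584]): 1 − (1 − 0.920351)(1 − 0.720584) = 0.977745
Series ([0.977745] and E): 0.977745 × 0.778801 = 0.761469
Parallel ([0.761469] and F): 1 − (1 − 0.761469)(1 − 0.929601) = 0.9832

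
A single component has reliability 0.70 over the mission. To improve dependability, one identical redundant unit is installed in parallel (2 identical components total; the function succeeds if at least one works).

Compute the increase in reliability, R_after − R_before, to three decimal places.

0.210

R_before = 0.70
R_after = 1 − (1 − 0.70)^2 = 0.910
ΔR = 0.910 − 0.70 = 0.210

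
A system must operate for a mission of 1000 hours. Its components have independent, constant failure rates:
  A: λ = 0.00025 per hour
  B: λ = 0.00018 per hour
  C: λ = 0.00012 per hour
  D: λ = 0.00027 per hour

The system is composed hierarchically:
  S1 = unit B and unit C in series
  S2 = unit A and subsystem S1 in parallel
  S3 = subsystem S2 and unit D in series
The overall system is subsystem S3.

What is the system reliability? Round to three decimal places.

R(A) = exp(−0.00025 × 1000) = 0.77880
R(B) = exp(−0.00018 × 1000) = 0.83527
R(C) = exp(−0.00012 × 1000) = 0.88692
R(D) = exp(−0.00027 × 1000) = 0.76338
Series (B and C): 0.83527 × 0.88692 = 0.74082
Parallel (A and [0.74082]): 1 − (1 − 0.77880)(1 − 0.74082) = 0.94267
Series ([0.94267] and D): 0.94267 × 0.76338 = 0.720

0.720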